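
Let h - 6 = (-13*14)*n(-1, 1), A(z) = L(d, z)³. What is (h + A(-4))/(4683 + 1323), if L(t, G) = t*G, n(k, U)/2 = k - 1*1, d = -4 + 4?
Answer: 367/3003 ≈ 0.12221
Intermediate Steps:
d = 0
n(k, U) = -2 + 2*k (n(k, U) = 2*(k - 1*1) = 2*(k - 1) = 2*(-1 + k) = -2 + 2*k)
L(t, G) = G*t
A(z) = 0 (A(z) = (z*0)³ = 0³ = 0)
h = 734 (h = 6 + (-13*14)*(-2 + 2*(-1)) = 6 - 182*(-2 - 2) = 6 - 182*(-4) = 6 + 728 = 734)
(h + A(-4))/(4683 + 1323) = (734 + 0)/(4683 + 1323) = 734/6006 = 734*(1/6006) = 367/3003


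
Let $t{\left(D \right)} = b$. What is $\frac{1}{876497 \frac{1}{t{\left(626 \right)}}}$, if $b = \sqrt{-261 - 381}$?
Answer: $\frac{i \sqrt{642}}{876497} \approx 2.8908 \cdot 10^{-5} i$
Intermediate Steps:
$b = i \sqrt{642}$ ($b = \sqrt{-642} = i \sqrt{642} \approx 25.338 i$)
$t{\left(D \right)} = i \sqrt{642}$
$\frac{1}{876497 \frac{1}{t{\left(626 \right)}}} = \frac{1}{876497 \frac{1}{i \sqrt{642}}} = \frac{1}{876497 \left(- \frac{i \sqrt{642}}{642}\right)} = \frac{1}{\left(- \frac{876497}{642}\right) i \sqrt{642}} = \frac{i \sqrt{642}}{876497}$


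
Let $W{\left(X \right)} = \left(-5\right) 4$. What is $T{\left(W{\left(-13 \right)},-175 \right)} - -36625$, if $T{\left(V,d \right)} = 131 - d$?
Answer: $36931$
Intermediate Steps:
$W{\left(X \right)} = -20$
$T{\left(W{\left(-13 \right)},-175 \right)} - -36625 = \left(131 - -175\right) - -36625 = \left(131 + 175\right) + 36625 = 306 + 36625 = 36931$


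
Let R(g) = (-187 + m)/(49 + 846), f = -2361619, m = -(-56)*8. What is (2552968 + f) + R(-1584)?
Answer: 171257616/895 ≈ 1.9135e+5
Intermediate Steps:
m = 448 (m = -14*(-32) = 448)
R(g) = 261/895 (R(g) = (-187 + 448)/(49 + 846) = 261/895)
(2552968 + f) + R(-1584) = (2552968 - 2361619) + 261/895 = 191349 + 261/895 = 171257616/895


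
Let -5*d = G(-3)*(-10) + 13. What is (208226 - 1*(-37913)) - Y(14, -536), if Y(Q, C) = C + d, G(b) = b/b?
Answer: 1233378/5 ≈ 2.4668e+5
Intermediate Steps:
G(b) = 1
d = -3/5 (d = -(1*(-10) + 13)/5 = -(-10 + 13)/5 = -1/5*3 = -3/5 ≈ -0.60000)
Y(Q, C) = -3/5 + C (Y(Q, C) = C - 3/5 = -3/5 + C)
(208226 - 1*(-37913)) - Y(14, -536) = (208226 - 1*(-37913)) - (-3/5 - 536) = (208226 + 37913) - 1*(-2683/5) = 246139 + 2683/5 = 1233378/5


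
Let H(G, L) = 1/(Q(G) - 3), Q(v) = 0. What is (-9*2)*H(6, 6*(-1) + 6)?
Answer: 6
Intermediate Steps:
H(G, L) = -⅓ (H(G, L) = 1/(0 - 3) = 1/(-3) = -⅓)
(-9*2)*H(6, 6*(-1) + 6) = -9*2*(-⅓) = -18*(-⅓) = 6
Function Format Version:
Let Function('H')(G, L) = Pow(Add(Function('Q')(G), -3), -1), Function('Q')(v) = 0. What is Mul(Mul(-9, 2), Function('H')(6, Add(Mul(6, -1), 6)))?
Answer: 6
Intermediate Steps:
Function('H')(G, L) = Rational(-1, 3) (Function('H')(G, L) = Pow(Add(0, -3), -1) = Pow(-3, -1) = Rational(-1, 3))
Mul(Mul(-9, 2), Function('H')(6, Add(Mul(6, -1), 6))) = Mul(Mul(-9, 2), Rational(-1, 3)) = Mul(-18, Rational(-1, 3)) = 6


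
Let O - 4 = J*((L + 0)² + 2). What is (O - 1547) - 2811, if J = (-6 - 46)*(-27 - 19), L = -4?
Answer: 38702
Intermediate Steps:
J = 2392 (J = -52*(-46) = 2392)
O = 43060 (O = 4 + 2392*((-4 + 0)² + 2) = 4 + 2392*((-4)² + 2) = 4 + 2392*(16 + 2) = 4 + 2392*18 = 4 + 43056 = 43060)
(O - 1547) - 2811 = (43060 - 1547) - 2811 = 41513 - 2811 = 38702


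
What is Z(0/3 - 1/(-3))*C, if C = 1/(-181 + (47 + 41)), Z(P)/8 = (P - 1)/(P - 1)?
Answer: -8/93 ≈ -0.086022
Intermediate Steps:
Z(P) = 8 (Z(P) = 8*((P - 1)/(P - 1)) = 8*((-1 + P)/(-1 + P)) = 8*1 = 8)
C = -1/93 (C = 1/(-181 + 88) = 1/(-93) = -1/93 ≈ -0.010753)
Z(0/3 - 1/(-3))*C = 8*(-1/93) = -8/93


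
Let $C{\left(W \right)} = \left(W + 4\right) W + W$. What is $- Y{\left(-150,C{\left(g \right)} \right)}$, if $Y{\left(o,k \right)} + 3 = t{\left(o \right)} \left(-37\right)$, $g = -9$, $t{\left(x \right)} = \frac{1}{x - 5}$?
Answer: $\frac{428}{155} \approx 2.7613$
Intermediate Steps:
$t{\left(x \right)} = \frac{1}{-5 + x}$
$C{\left(W \right)} = W + W \left(4 + W\right)$ ($C{\left(W \right)} = \left(4 + W\right) W + W = W \left(4 + W\right) + W = W + W \left(4 + W\right)$)
$Y{\left(o,k \right)} = -3 - \frac{37}{-5 + o}$ ($Y{\left(o,k \right)} = -3 + \frac{1}{-5 + o} \left(-37\right) = -3 - \frac{37}{-5 + o}$)
$- Y{\left(-150,C{\left(g \right)} \right)} = - \frac{-22 - -450}{-5 - 150} = - \frac{-22 + 450}{-155} = - \frac{\left(-1\right) 428}{155} = \left(-1\right) \left(- \frac{428}{155}\right) = \frac{428}{155}$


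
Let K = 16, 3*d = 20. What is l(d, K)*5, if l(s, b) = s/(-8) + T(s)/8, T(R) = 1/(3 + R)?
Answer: -2855/696 ≈ -4.1020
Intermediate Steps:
d = 20/3 (d = (1/3)*20 = 20/3 ≈ 6.6667)
l(s, b) = -s/8 + 1/(8*(3 + s)) (l(s, b) = s/(-8) + 1/((3 + s)*8) = s*(-1/8) + (1/8)/(3 + s) = -s/8 + 1/(8*(3 + s)))
l(d, K)*5 = ((1 - 1*20/3*(3 + 20/3))/(8*(3 + 20/3)))*5 = ((1 - 1*20/3*29/3)/(8*(29/3)))*5 = ((1/8)*(3/29)*(1 - 580/9))*5 = ((1/8)*(3/29)*(-571/9))*5 = -571/696*5 = -2855/696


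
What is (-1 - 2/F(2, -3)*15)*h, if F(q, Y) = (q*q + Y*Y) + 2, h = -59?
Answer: 177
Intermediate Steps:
F(q, Y) = 2 + Y² + q² (F(q, Y) = (q² + Y²) + 2 = (Y² + q²) + 2 = 2 + Y² + q²)
(-1 - 2/F(2, -3)*15)*h = (-1 - 2/(2 + (-3)² + 2²)*15)*(-59) = (-1 - 2/(2 + 9 + 4)*15)*(-59) = (-1 - 2/15*15)*(-59) = (-1 - 2)*(-59) = -3*(-59) = 177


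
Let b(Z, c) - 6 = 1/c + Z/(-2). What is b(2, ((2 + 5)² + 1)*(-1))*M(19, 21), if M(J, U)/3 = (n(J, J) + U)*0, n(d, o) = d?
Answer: 0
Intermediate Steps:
M(J, U) = 0 (M(J, U) = 3*((J + U)*0) = 3*0 = 0)
b(Z, c) = 6 + 1/c - Z/2 (b(Z, c) = 6 + (1/c + Z/(-2)) = 6 + (1/c + Z*(-½)) = 6 + (1/c - Z/2) = 6 + 1/c - Z/2)
b(2, ((2 + 5)² + 1)*(-1))*M(19, 21) = (6 + 1/(((2 + 5)² + 1)*(-1)) - ½*2)*0 = (6 + 1/((7² + 1)*(-1)) - 1)*0 = (6 + 1/((49 + 1)*(-1)) - 1)*0 = (6 + 1/(50*(-1)) - 1)*0 = (6 + 1/(-50) - 1)*0 = (6 - 1/50 - 1)*0 = (249/50)*0 = 0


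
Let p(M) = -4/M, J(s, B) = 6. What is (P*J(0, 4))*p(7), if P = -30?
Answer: 720/7 ≈ 102.86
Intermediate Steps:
(P*J(0, 4))*p(7) = (-30*6)*(-4/7) = -(-720)/7 = -180*(-4/7) = 720/7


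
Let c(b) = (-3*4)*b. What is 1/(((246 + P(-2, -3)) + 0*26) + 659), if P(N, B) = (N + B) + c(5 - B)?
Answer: 1/804 ≈ 0.0012438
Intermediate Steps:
c(b) = -12*b
P(N, B) = -60 + N + 13*B (P(N, B) = (N + B) - 12*(5 - B) = (B + N) + (-60 + 12*B) = -60 + N + 13*B)
1/(((246 + P(-2, -3)) + 0*26) + 659) = 1/(((246 + (-60 - 2 + 13*(-3))) + 0*26) + 659) = 1/(((246 + (-60 - 2 - 39)) + 0) + 659) = 1/(((246 - 101) + 0) + 659) = 1/((145 + 0) + 659) = 1/(145 + 659) = 1/804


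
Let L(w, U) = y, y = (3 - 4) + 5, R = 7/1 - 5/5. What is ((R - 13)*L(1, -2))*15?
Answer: -420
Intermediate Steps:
R = 6 (R = 7*1 - 5*1/5 = 7 - 1 = 6)
y = 4 (y = -1 + 5 = 4)
L(w, U) = 4
((R - 13)*L(1, -2))*15 = ((6 - 13)*4)*15 = -7*4*15 = -28*15 = -420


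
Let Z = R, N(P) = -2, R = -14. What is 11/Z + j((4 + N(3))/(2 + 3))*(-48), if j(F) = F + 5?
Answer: -18199/70 ≈ -259.99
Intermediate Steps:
Z = -14
j(F) = 5 + F
11/Z + j((4 + N(3))/(2 + 3))*(-48) = 11/(-14) + (5 + (4 - 2)/(2 + 3))*(-48) = 11*(-1/14) + (5 + 2/5)*(-48) = -11/14 + (5 + 2*(⅕))*(-48) = -11/14 + (5 + ⅖)*(-48) = -11/14 + (27/5)*(-48) = -11/14 - 1296/5 = -18199/70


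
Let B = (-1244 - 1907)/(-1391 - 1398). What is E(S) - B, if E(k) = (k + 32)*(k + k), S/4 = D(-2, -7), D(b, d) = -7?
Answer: -627887/2789 ≈ -225.13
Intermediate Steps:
S = -28 (S = 4*(-7) = -28)
B = 3151/2789 (B = -3151/(-2789) = -3151*(-1/2789) = 3151/2789 ≈ 1.1298)
E(k) = 2*k*(32 + k) (E(k) = (32 + k)*(2*k) = 2*k*(32 + k))
E(S) - B = 2*(-28)*(32 - 28) - 1*3151/2789 = 2*(-28)*4 - 3151/2789 = -224 - 3151/2789 = -627887/2789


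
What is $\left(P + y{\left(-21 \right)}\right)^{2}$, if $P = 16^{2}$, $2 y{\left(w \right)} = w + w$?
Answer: $55225$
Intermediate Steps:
$y{\left(w \right)} = w$ ($y{\left(w \right)} = \frac{w + w}{2} = \frac{2 w}{2} = w$)
$P = 256$
$\left(P + y{\left(-21 \right)}\right)^{2} = \left(256 - 21\right)^{2} = 235^{2} = 55225$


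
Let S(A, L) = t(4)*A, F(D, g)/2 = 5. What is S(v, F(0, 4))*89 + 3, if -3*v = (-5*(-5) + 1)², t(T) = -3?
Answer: 60167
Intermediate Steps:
v = -676/3 (v = -(-5*(-5) + 1)²/3 = -(25 + 1)²/3 = -⅓*26² = -⅓*676 = -676/3 ≈ -225.33)
F(D, g) = 10 (F(D, g) = 2*5 = 10)
S(A, L) = -3*A
S(v, F(0, 4))*89 + 3 = -3*(-676/3)*89 + 3 = 676*89 + 3 = 60164 + 3 = 60167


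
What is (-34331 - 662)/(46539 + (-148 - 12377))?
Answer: -34993/34014 ≈ -1.0288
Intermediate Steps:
(-34331 - 662)/(46539 + (-148 - 12377)) = -34993/(46539 - 12525) = -34993/34014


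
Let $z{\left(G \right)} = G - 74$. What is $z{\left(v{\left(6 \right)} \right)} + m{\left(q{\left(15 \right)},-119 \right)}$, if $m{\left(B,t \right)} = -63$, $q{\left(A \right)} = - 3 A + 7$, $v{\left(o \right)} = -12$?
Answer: $-149$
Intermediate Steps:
$z{\left(G \right)} = -74 + G$ ($z{\left(G \right)} = G - 74 = -74 + G$)
$q{\left(A \right)} = 7 - 3 A$
$z{\left(v{\left(6 \right)} \right)} + m{\left(q{\left(15 \right)},-119 \right)} = \left(-74 - 12\right) - 63 = -86 - 63 = -149$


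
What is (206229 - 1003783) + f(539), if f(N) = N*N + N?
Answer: -506494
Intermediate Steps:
f(N) = N + N² (f(N) = N² + N = N + N²)
(206229 - 1003783) + f(539) = (206229 - 1003783) + 539*(1 + 539) = -797554 + 539*540 = -797554 + 291060 = -506494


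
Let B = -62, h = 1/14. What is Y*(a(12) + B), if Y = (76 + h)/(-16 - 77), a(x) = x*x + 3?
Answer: -30175/434 ≈ -69.528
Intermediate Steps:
h = 1/14 ≈ 0.071429
a(x) = 3 + x² (a(x) = x² + 3 = 3 + x²)
Y = -355/434 (Y = (76 + 1/14)/(-16 - 77) = (1065/14)/(-93) = (1065/14)*(-1/93) = -355/434 ≈ -0.81797)
Y*(a(12) + B) = -355*((3 + 12²) - 62)/434 = -355*((3 + 144) - 62)/434 = -355*(147 - 62)/434 = -355/434*85 = -30175/434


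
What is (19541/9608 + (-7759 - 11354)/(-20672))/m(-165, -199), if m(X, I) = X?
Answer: -73448657/4096466880 ≈ -0.017930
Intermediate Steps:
(19541/9608 + (-7759 - 11354)/(-20672))/m(-165, -199) = (19541/9608 + (-7759 - 11354)/(-20672))/(-165) = (19541*(1/9608) - 19113*(-1/20672))*(-1/165) = (19541/9608 + 19113/20672)*(-1/165) = (73448657/24827072)*(-1/165) = -73448657/4096466880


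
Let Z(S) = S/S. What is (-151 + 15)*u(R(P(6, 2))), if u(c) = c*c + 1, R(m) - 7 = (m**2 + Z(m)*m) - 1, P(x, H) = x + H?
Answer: -827560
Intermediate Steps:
Z(S) = 1
P(x, H) = H + x
R(m) = 6 + m + m**2 (R(m) = 7 + ((m**2 + 1*m) - 1) = 7 + ((m**2 + m) - 1) = 7 + ((m + m**2) - 1) = 7 + (-1 + m + m**2) = 6 + m + m**2)
u(c) = 1 + c**2 (u(c) = c**2 + 1 = 1 + c**2)
(-151 + 15)*u(R(P(6, 2))) = (-151 + 15)*(1 + (6 + (2 + 6) + (2 + 6)**2)**2) = -136*(1 + (6 + 8 + 8**2)**2) = -136*(1 + (6 + 8 + 64)**2) = -136*(1 + 78**2) = -136*(1 + 6084) = -136*6085 = -827560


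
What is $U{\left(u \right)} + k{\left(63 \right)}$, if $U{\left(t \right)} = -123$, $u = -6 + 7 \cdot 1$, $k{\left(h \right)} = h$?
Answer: $-60$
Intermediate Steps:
$u = 1$ ($u = -6 + 7 = 1$)
$U{\left(u \right)} + k{\left(63 \right)} = -123 + 63 = -60$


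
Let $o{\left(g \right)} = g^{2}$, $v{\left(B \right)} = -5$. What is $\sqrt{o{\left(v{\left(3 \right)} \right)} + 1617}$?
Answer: $\sqrt{1642} \approx 40.522$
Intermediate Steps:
$\sqrt{o{\left(v{\left(3 \right)} \right)} + 1617} = \sqrt{\left(-5\right)^{2} + 1617} = \sqrt{25 + 1617} = \sqrt{1642}$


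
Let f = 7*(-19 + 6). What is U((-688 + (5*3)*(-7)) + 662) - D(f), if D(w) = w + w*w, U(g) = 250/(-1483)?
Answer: -12146020/1483 ≈ -8190.2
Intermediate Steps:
U(g) = -250/1483 (U(g) = 250*(-1/1483) = -250/1483)
f = -91 (f = 7*(-13) = -91)
D(w) = w + w²
U((-688 + (5*3)*(-7)) + 662) - D(f) = -250/1483 - (-91)*(1 - 91) = -250/1483 - (-91)*(-90) = -250/1483 - 1*8190 = -250/1483 - 8190 = -12146020/1483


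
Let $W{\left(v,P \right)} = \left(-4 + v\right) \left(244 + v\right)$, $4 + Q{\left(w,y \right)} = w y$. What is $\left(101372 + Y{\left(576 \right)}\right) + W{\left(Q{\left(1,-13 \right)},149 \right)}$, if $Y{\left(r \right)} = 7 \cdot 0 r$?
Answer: $96605$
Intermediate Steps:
$Q{\left(w,y \right)} = -4 + w y$
$Y{\left(r \right)} = 0$ ($Y{\left(r \right)} = 0 r = 0$)
$\left(101372 + Y{\left(576 \right)}\right) + W{\left(Q{\left(1,-13 \right)},149 \right)} = \left(101372 + 0\right) + \left(-976 + \left(-4 + 1 \left(-13\right)\right)^{2} + 240 \left(-4 + 1 \left(-13\right)\right)\right) = 101372 + \left(-976 + \left(-4 - 13\right)^{2} + 240 \left(-4 - 13\right)\right) = 101372 + \left(-976 + \left(-17\right)^{2} + 240 \left(-17\right)\right) = 101372 - 4767 = 96605$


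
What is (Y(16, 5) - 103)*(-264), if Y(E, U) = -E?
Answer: 31416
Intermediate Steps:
(Y(16, 5) - 103)*(-264) = (-1*16 - 103)*(-264) = (-16 - 103)*(-264) = -119*(-264) = 31416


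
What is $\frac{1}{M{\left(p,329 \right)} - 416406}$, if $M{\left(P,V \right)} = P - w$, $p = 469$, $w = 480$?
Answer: $- \frac{1}{416417} \approx -2.4014 \cdot 10^{-6}$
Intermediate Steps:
$M{\left(P,V \right)} = -480 + P$ ($M{\left(P,V \right)} = P - 480 = -480 + P$)
$\frac{1}{M{\left(p,329 \right)} - 416406} = \frac{1}{\left(-480 + 469\right) - 416406} = \frac{1}{-11 - 416406} = \frac{1}{-416417} = - \frac{1}{416417}$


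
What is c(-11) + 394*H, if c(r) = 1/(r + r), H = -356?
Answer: -3085809/22 ≈ -1.4026e+5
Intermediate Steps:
c(r) = 1/(2*r)
c(-11) + 394*H = (1/2)/(-11) + 394*(-356) = (1/2)*(-1/11) - 140264 = -1/22 - 140264 = -3085809/22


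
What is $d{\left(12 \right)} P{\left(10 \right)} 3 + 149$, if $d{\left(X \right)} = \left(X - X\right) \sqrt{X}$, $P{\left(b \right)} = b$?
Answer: $149$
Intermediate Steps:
$d{\left(X \right)} = 0$ ($d{\left(X \right)} = 0 \sqrt{X} = 0$)
$d{\left(12 \right)} P{\left(10 \right)} 3 + 149 = 0 \cdot 10 \cdot 3 + 149 = 0 \cdot 30 + 149 = 0 + 149 = 149$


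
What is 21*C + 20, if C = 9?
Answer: 209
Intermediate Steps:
21*C + 20 = 21*9 + 20 = 189 + 20 = 209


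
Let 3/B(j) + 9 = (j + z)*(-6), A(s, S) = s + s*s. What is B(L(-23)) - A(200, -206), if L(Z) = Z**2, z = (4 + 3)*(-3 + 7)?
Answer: -44903401/1117 ≈ -40200.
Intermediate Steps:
z = 28 (z = 7*4 = 28)
A(s, S) = s + s**2
B(j) = 3/(-177 - 6*j) (B(j) = 3/(-9 + (j + 28)*(-6)) = 3/(-9 + (28 + j)*(-6)) = 3/(-9 + (-168 - 6*j)) = 3/(-177 - 6*j))
B(L(-23)) - A(200, -206) = -1/(59 + 2*(-23)**2) - 200*(1 + 200) = -1/(59 + 2*529) - 200*201 = -1/(59 + 1058) - 1*40200 = -1/1117 - 40200 = -44903401/1117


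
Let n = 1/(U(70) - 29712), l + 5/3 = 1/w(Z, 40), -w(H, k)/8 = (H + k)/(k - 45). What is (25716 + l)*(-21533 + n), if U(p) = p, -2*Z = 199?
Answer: -23437719015542911/42328776 ≈ -5.5371e+8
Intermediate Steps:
Z = -199/2 (Z = -½*199 = -199/2 ≈ -99.500)
w(H, k) = -8*(H + k)/(-45 + k) (w(H, k) = -8*(H + k)/(k - 45) = -8*(H + k)/(-45 + k))
l = -2395/1428 (l = -5/3 + 1/(8*(-1*(-199/2) - 1*40)/(-45 + 40)) = -5/3 + 1/(8*(199/2 - 40)/(-5)) = -5/3 + 1/(8*(-⅕)*(119/2)) = -5/3 + 1/(-476/5) = -5/3 - 5/476 = -2395/1428 ≈ -1.6772)
n = -1/29642 (n = 1/(70 - 29712) = 1/(-29642) = -1/29642 ≈ -3.3736e-5)
(25716 + l)*(-21533 + n) = (25716 - 2395/1428)*(-21533 - 1/29642) = (36720053/1428)*(-638281187/29642) = -23437719015542911/42328776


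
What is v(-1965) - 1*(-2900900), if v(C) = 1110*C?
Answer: 719750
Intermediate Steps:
v(-1965) - 1*(-2900900) = 1110*(-1965) - 1*(-2900900) = -2181150 + 2900900 = 719750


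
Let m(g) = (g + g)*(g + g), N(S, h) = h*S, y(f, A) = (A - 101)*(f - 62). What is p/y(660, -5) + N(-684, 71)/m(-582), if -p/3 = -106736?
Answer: -3034214675/596417692 ≈ -5.0874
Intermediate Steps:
y(f, A) = (-101 + A)*(-62 + f)
p = 320208 (p = -3*(-106736) = 320208)
N(S, h) = S*h
m(g) = 4*g² (m(g) = (2*g)*(2*g) = 4*g²)
p/y(660, -5) + N(-684, 71)/m(-582) = 320208/(6262 - 101*660 - 62*(-5) - 5*660) + (-684*71)/((4*(-582)²)) = 320208/(6262 - 66660 + 310 - 3300) - 48564/(4*338724) = 320208/(-63388) - 48564/1354896 = 320208*(-1/63388) - 48564*1/1354896 = -80052/15847 - 1349/37636 = -3034214675/596417692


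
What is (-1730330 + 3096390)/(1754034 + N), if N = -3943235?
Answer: -1366060/2189201 ≈ -0.62400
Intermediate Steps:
(-1730330 + 3096390)/(1754034 + N) = (-1730330 + 3096390)/(1754034 - 3943235) = 1366060/(-2189201) = 1366060*(-1/2189201) = -1366060/2189201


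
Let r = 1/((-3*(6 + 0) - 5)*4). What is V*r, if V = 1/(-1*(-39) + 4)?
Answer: -1/3956 ≈ -0.00025278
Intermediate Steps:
r = -1/92 (r = 1/((-3*6 - 5)*4) = 1/((-18 - 5)*4) = 1/(-23*4) = 1/(-92) = -1/92 ≈ -0.010870)
V = 1/43 (V = 1/(39 + 4) = 1/43 ≈ 0.023256)
V*r = (1/43)*(-1/92) = -1/3956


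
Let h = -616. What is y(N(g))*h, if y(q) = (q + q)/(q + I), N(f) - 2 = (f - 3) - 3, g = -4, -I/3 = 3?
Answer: -9856/17 ≈ -579.76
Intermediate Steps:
I = -9 (I = -3*3 = -9)
N(f) = -4 + f (N(f) = 2 + ((f - 3) - 3) = 2 + ((-3 + f) - 3) = 2 + (-6 + f) = -4 + f)
y(q) = 2*q/(-9 + q) (y(q) = (q + q)/(q - 9) = (2*q)/(-9 + q) = 2*q/(-9 + q))
y(N(g))*h = (2*(-4 - 4)/(-9 + (-4 - 4)))*(-616) = (2*(-8)/(-9 - 8))*(-616) = (2*(-8)/(-17))*(-616) = (2*(-8)*(-1/17))*(-616) = (16/17)*(-616) = -9856/17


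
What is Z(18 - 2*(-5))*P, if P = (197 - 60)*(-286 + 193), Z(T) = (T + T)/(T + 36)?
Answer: -89187/8 ≈ -11148.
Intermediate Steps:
Z(T) = 2*T/(36 + T) (Z(T) = (2*T)/(36 + T) = 2*T/(36 + T))
P = -12741 (P = 137*(-93) = -12741)
Z(18 - 2*(-5))*P = (2*(18 - 2*(-5))/(36 + (18 - 2*(-5))))*(-12741) = (2*(18 + 10)/(36 + (18 + 10)))*(-12741) = (2*28/(36 + 28))*(-12741) = (2*28/64)*(-12741) = (2*28*(1/64))*(-12741) = (7/8)*(-12741) = -89187/8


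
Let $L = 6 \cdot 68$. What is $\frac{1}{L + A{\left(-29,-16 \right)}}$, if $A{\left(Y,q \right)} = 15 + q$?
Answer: $\frac{1}{407} \approx 0.002457$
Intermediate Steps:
$L = 408$
$\frac{1}{L + A{\left(-29,-16 \right)}} = \frac{1}{408 + \left(15 - 16\right)} = \frac{1}{408 - 1} = \frac{1}{407}$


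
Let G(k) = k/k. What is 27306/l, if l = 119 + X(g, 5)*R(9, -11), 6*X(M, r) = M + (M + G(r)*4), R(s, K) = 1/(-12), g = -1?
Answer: 983016/4283 ≈ 229.52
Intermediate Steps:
G(k) = 1
R(s, K) = -1/12
X(M, r) = ⅔ + M/3 (X(M, r) = (M + (M + 1*4))/6 = (M + (M + 4))/6 = (M + (4 + M))/6 = (4 + 2*M)/6 = ⅔ + M/3)
l = 4283/36 (l = 119 + (⅔ + (⅓)*(-1))*(-1/12) = 119 + (⅔ - ⅓)*(-1/12) = 119 + (⅓)*(-1/12) = 119 - 1/36 = 4283/36 ≈ 118.97)
27306/l = 27306/(4283/36) = 27306*(36/4283) = 983016/4283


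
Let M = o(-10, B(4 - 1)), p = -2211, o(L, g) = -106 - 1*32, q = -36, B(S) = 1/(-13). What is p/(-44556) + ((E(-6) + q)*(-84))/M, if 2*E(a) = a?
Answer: -8092241/341596 ≈ -23.690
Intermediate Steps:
B(S) = -1/13
E(a) = a/2
o(L, g) = -138 (o(L, g) = -106 - 32 = -138)
M = -138
p/(-44556) + ((E(-6) + q)*(-84))/M = -2211/(-44556) + (((½)*(-6) - 36)*(-84))/(-138) = -2211*(-1/44556) + ((-3 - 36)*(-84))*(-1/138) = 737/14852 - 39*(-84)*(-1/138) = 737/14852 + 3276*(-1/138) = 737/14852 - 546/23 = -8092241/341596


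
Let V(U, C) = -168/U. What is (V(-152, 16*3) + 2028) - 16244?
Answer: -270083/19 ≈ -14215.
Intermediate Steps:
(V(-152, 16*3) + 2028) - 16244 = (-168/(-152) + 2028) - 16244 = (-168*(-1/152) + 2028) - 16244 = (21/19 + 2028) - 16244 = 38553/19 - 16244 = -270083/19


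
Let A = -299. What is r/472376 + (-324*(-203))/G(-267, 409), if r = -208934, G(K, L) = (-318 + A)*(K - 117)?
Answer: -192012505/1165823968 ≈ -0.16470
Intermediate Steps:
G(K, L) = 72189 - 617*K (G(K, L) = (-318 - 299)*(K - 117) = -617*(-117 + K) = 72189 - 617*K)
r/472376 + (-324*(-203))/G(-267, 409) = -208934/472376 + (-324*(-203))/(72189 - 617*(-267)) = -208934*1/472376 + 65772/(72189 + 164739) = -104467/236188 + 65772/236928 = -104467/236188 + 65772*(1/236928) = -104467/236188 + 5481/19744 = -192012505/1165823968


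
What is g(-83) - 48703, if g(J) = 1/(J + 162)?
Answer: -3847536/79 ≈ -48703.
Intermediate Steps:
g(J) = 1/(162 + J)
g(-83) - 48703 = 1/(162 - 83) - 48703 = 1/79 - 48703 = -3847536/79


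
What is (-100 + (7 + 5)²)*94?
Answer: 4136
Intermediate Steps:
(-100 + (7 + 5)²)*94 = (-100 + 12²)*94 = (-100 + 144)*94 = 44*94 = 4136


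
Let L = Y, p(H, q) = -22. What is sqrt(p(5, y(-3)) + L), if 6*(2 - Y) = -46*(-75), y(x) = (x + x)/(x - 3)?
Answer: I*sqrt(595) ≈ 24.393*I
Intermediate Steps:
y(x) = 2*x/(-3 + x) (y(x) = (2*x)/(-3 + x) = 2*x/(-3 + x))
Y = -573 (Y = 2 - (-23)*(-75)/3 = 2 - 1/6*3450 = 2 - 575 = -573)
L = -573
sqrt(p(5, y(-3)) + L) = sqrt(-22 - 573) = sqrt(-595) = I*sqrt(595)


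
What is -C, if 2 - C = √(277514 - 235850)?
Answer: -2 + 8*√651 ≈ 202.12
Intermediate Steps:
C = 2 - 8*√651 (C = 2 - √(277514 - 235850) = 2 - √41664 = 2 - 8*√651 ≈ -202.12)
-C = -(2 - 8*√651) = -2 + 8*√651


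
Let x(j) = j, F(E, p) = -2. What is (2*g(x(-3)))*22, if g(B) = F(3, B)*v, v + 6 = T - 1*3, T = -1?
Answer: 880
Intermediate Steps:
v = -10 (v = -6 + (-1 - 1*3) = -6 + (-1 - 3) = -6 - 4 = -10)
g(B) = 20 (g(B) = -2*(-10) = 20)
(2*g(x(-3)))*22 = (2*20)*22 = 40*22 = 880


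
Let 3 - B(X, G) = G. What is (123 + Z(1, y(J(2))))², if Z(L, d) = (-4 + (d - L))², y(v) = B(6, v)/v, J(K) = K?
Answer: 328329/16 ≈ 20521.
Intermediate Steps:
B(X, G) = 3 - G
y(v) = (3 - v)/v
Z(L, d) = (-4 + d - L)²
(123 + Z(1, y(J(2))))² = (123 + (4 + 1 - (3 - 1*2)/2)²)² = (123 + (4 + 1 - (3 - 2)/2)²)² = (123 + (4 + 1 - 1/2)²)² = (123 + (4 + 1 - 1*½)²)² = (123 + (4 + 1 - ½)²)² = (123 + (9/2)²)² = (123 + 81/4)² = (573/4)² = 328329/16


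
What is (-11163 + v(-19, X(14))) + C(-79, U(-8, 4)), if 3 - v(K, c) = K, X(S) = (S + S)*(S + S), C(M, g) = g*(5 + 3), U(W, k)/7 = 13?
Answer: -10413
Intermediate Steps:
U(W, k) = 91 (U(W, k) = 7*13 = 91)
C(M, g) = 8*g (C(M, g) = g*8 = 8*g)
X(S) = 4*S² (X(S) = (2*S)*(2*S) = 4*S²)
v(K, c) = 3 - K
(-11163 + v(-19, X(14))) + C(-79, U(-8, 4)) = (-11163 + (3 - 1*(-19))) + 8*91 = (-11163 + (3 + 19)) + 728 = (-11163 + 22) + 728 = -11141 + 728 = -10413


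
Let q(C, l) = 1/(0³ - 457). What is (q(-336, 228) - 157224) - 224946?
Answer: -174651691/457 ≈ -3.8217e+5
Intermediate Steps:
q(C, l) = -1/457 (q(C, l) = 1/(0 - 457) = 1/(-457) = -1/457)
(q(-336, 228) - 157224) - 224946 = (-1/457 - 157224) - 224946 = -71851369/457 - 224946 = -174651691/457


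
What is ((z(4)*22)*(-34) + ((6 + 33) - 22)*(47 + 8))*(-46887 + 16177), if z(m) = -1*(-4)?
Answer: 63170470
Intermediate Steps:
z(m) = 4
((z(4)*22)*(-34) + ((6 + 33) - 22)*(47 + 8))*(-46887 + 16177) = ((4*22)*(-34) + ((6 + 33) - 22)*(47 + 8))*(-46887 + 16177) = (88*(-34) + (39 - 22)*55)*(-30710) = (-2992 + 17*55)*(-30710) = (-2992 + 935)*(-30710) = -2057*(-30710) = 63170470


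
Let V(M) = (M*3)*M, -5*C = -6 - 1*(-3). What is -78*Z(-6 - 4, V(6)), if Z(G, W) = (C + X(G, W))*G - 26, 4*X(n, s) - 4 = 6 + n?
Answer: 2496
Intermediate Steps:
C = ⅗ (C = -(-6 - 1*(-3))/5 = -(-6 + 3)/5 = -⅕*(-3) = ⅗ ≈ 0.60000)
X(n, s) = 5/2 + n/4 (X(n, s) = 1 + (6 + n)/4 = 1 + (3/2 + n/4) = 5/2 + n/4)
V(M) = 3*M² (V(M) = (3*M)*M = 3*M²)
Z(G, W) = -26 + G*(31/10 + G/4) (Z(G, W) = (⅗ + (5/2 + G/4))*G - 26 = (31/10 + G/4)*G - 26 = G*(31/10 + G/4) - 26 = -26 + G*(31/10 + G/4))
-78*Z(-6 - 4, V(6)) = -78*(-26 + (-6 - 4)²/4 + 31*(-6 - 4)/10) = -78*(-26 + (¼)*(-10)² + (31/10)*(-10)) = -78*(-26 + (¼)*100 - 31) = -78*(-26 + 25 - 31) = -78*(-32) = 2496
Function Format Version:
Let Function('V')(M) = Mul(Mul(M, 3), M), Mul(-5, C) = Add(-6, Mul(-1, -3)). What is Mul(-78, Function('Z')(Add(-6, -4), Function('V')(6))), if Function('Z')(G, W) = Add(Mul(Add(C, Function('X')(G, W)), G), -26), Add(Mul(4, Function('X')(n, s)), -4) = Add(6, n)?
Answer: 2496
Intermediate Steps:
C = Rational(3, 5) (C = Mul(Rational(-1, 5), Add(-6, Mul(-1, -3))) = Mul(Rational(-1, 5), Add(-6, 3)) = Mul(Rational(-1, 5), -3) = Rational(3, 5) ≈ 0.60000)
Function('X')(n, s) = Add(Rational(5, 2), Mul(Rational(1, 4), n)) (Function('X')(n, s) = Add(1, Mul(Rational(1, 4), Add(6, n))) = Add(1, Add(Rational(3, 2), Mul(Rational(1, 4), n))) = Add(Rational(5, 2), Mul(Rational(1, 4), n)))
Function('V')(M) = Mul(3, Pow(M, 2)) (Function('V')(M) = Mul(Mul(3, M), M) = Mul(3, Pow(M, 2)))
Function('Z')(G, W) = Add(-26, Mul(G, Add(Rational(31, 10), Mul(Rational(1, 4), G)))) (Function('Z')(G, W) = Add(Mul(Add(Rational(3, 5), Add(Rational(5, 2), Mul(Rational(1, 4), G))), G), -26) = Add(Mul(Add(Rational(31, 10), Mul(Rational(1, 4), G)), G), -26) = Add(Mul(G, Add(Rational(31, 10), Mul(Rational(1, 4), G))), -26) = Add(-26, Mul(G, Add(Rational(31, 10), Mul(Rational(1, 4), G)))))
Mul(-78, Function('Z')(Add(-6, -4), Function('V')(6))) = Mul(-78, Add(-26, Mul(Rational(1, 4), Pow(Add(-6, -4), 2)), Mul(Rational(31, 10), Add(-6, -4)))) = Mul(-78, Add(-26, Mul(Rational(1, 4), Pow(-10, 2)), Mul(Rational(31, 10), -10))) = Mul(-78, Add(-26, Mul(Rational(1, 4), 100), -31)) = Mul(-78, Add(-26, 25, -31)) = Mul(-78, -32) = 2496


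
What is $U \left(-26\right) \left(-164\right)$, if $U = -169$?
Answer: $-720616$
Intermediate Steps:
$U \left(-26\right) \left(-164\right) = \left(-169\right) \left(-26\right) \left(-164\right) = 4394 \left(-164\right) = -720616$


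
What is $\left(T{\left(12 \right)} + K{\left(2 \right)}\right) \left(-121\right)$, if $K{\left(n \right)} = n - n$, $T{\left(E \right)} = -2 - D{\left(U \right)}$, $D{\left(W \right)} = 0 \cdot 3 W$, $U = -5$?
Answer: $242$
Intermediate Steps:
$D{\left(W \right)} = 0$ ($D{\left(W \right)} = 0 W = 0$)
$T{\left(E \right)} = -2$ ($T{\left(E \right)} = -2 - 0 = -2 + 0 = -2$)
$K{\left(n \right)} = 0$
$\left(T{\left(12 \right)} + K{\left(2 \right)}\right) \left(-121\right) = \left(-2 + 0\right) \left(-121\right) = \left(-2\right) \left(-121\right) = 242$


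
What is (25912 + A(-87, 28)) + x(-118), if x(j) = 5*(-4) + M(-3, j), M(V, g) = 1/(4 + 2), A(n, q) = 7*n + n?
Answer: 151177/6 ≈ 25196.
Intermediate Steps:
A(n, q) = 8*n
M(V, g) = ⅙ (M(V, g) = 1/6 = ⅙)
x(j) = -119/6 (x(j) = 5*(-4) + ⅙ = -20 + ⅙ = -119/6)
(25912 + A(-87, 28)) + x(-118) = (25912 + 8*(-87)) - 119/6 = (25912 - 696) - 119/6 = 25216 - 119/6 = 151177/6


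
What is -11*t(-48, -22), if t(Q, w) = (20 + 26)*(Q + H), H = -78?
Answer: 63756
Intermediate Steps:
t(Q, w) = -3588 + 46*Q (t(Q, w) = (20 + 26)*(Q - 78) = 46*(-78 + Q) = -3588 + 46*Q)
-11*t(-48, -22) = -11*(-3588 + 46*(-48)) = -11*(-3588 - 2208) = -11*(-5796) = 63756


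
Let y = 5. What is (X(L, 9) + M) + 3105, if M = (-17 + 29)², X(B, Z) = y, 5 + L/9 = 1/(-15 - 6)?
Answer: 3254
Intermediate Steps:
L = -318/7 (L = -45 + 9/(-15 - 6) = -45 + 9/(-21) = -45 + 9*(-1/21) = -45 - 3/7 = -318/7 ≈ -45.429)
X(B, Z) = 5
M = 144 (M = 12² = 144)
(X(L, 9) + M) + 3105 = (5 + 144) + 3105 = 149 + 3105 = 3254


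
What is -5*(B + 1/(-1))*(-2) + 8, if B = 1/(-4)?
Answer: -9/2 ≈ -4.5000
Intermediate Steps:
B = -¼ (B = 1*(-¼) = -¼ ≈ -0.25000)
-5*(B + 1/(-1))*(-2) + 8 = -5*(-¼ + 1/(-1))*(-2) + 8 = -5*(-¼ - 1)*(-2) + 8 = -5*(-5/4)*(-2) + 8 = (25/4)*(-2) + 8 = -25/2 + 8 = -9/2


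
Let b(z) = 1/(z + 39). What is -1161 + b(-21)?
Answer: -20897/18 ≈ -1160.9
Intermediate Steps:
b(z) = 1/(39 + z)
-1161 + b(-21) = -1161 + 1/(39 - 21) = -1161 + 1/18 = -20897/18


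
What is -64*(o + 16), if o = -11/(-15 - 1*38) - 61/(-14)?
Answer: -488288/371 ≈ -1316.1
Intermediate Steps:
o = 3387/742 (o = -11/(-15 - 38) - 61*(-1/14) = -11/(-53) + 61/14 = -11*(-1/53) + 61/14 = 11/53 + 61/14 = 3387/742 ≈ 4.5647)
-64*(o + 16) = -64*(3387/742 + 16) = -64*15259/742 = -488288/371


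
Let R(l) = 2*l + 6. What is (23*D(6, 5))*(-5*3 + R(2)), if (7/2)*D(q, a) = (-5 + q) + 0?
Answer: -230/7 ≈ -32.857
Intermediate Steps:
R(l) = 6 + 2*l
D(q, a) = -10/7 + 2*q/7 (D(q, a) = 2*((-5 + q) + 0)/7 = 2*(-5 + q)/7 = -10/7 + 2*q/7)
(23*D(6, 5))*(-5*3 + R(2)) = (23*(-10/7 + (2/7)*6))*(-5*3 + (6 + 2*2)) = (23*(-10/7 + 12/7))*(-15 + (6 + 4)) = (23*(2/7))*(-15 + 10) = (46/7)*(-5) = -230/7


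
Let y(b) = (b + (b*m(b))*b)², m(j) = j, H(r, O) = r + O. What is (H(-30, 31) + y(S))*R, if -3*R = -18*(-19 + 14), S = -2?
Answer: -3030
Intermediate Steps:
H(r, O) = O + r
y(b) = (b + b³)² (y(b) = (b + (b*b)*b)² = (b + b²*b)² = (b + b³)²)
R = -30 (R = -(-6)*(-19 + 14) = -(-6)*(-5) = -⅓*90 = -30)
(H(-30, 31) + y(S))*R = ((31 - 30) + (-2)²*(1 + (-2)²)²)*(-30) = (1 + 4*(1 + 4)²)*(-30) = (1 + 4*5²)*(-30) = (1 + 4*25)*(-30) = (1 + 100)*(-30) = 101*(-30) = -3030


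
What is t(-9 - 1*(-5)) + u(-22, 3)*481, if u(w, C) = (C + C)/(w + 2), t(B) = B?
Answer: -1483/10 ≈ -148.30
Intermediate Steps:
u(w, C) = 2*C/(2 + w) (u(w, C) = (2*C)/(2 + w) = 2*C/(2 + w))
t(-9 - 1*(-5)) + u(-22, 3)*481 = (-9 - 1*(-5)) + (2*3/(2 - 22))*481 = (-9 + 5) + (2*3/(-20))*481 = -4 + (2*3*(-1/20))*481 = -4 - 3/10*481 = -4 - 1443/10 = -1483/10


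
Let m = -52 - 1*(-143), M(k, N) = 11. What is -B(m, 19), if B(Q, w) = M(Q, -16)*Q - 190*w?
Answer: 2609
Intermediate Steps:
m = 91 (m = -52 + 143 = 91)
B(Q, w) = -190*w + 11*Q (B(Q, w) = 11*Q - 190*w = -190*w + 11*Q)
-B(m, 19) = -(-190*19 + 11*91) = -(-3610 + 1001) = -1*(-2609) = 2609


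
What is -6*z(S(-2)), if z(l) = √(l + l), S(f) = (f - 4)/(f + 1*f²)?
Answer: -6*I*√6 ≈ -14.697*I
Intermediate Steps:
S(f) = (-4 + f)/(f + f²)
z(l) = √2*√l (z(l) = √(2*l) = √2*√l)
-6*z(S(-2)) = -6*√2*√((-4 - 2)/((-2)*(1 - 2))) = -6*√2*√(-½*(-6)/(-1)) = -6*√2*√(-½*(-1)*(-6)) = -6*√2*√(-3) = -6*√2*I*√3 = -6*I*√6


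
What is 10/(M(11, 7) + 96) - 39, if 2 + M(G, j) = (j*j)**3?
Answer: -4591967/117743 ≈ -39.000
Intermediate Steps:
M(G, j) = -2 + j**6 (M(G, j) = -2 + (j*j)**3 = -2 + (j**2)**3 = -2 + j**6)
10/(M(11, 7) + 96) - 39 = 10/((-2 + 7**6) + 96) - 39 = 10/((-2 + 117649) + 96) - 39 = 10/(117647 + 96) - 39 = 10/117743 - 39 = -4591967/117743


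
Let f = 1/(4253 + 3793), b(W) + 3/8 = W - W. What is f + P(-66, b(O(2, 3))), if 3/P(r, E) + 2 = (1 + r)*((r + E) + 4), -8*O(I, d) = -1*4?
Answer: 225523/260843274 ≈ 0.00086459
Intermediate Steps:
O(I, d) = 1/2 (O(I, d) = -(-1)*4/8 = -1/8*(-4) = 1/2)
b(W) = -3/8 (b(W) = -3/8 + (W - W) = -3/8 + 0 = -3/8)
P(r, E) = 3/(-2 + (1 + r)*(4 + E + r)) (P(r, E) = 3/(-2 + (1 + r)*((r + E) + 4)) = 3/(-2 + (1 + r)*((E + r) + 4)) = 3/(-2 + (1 + r)*(4 + E + r)))
f = 1/8046 ≈ 0.00012429
f + P(-66, b(O(2, 3))) = 1/8046 + 3/(2 - 3/8 + (-66)**2 + 5*(-66) - 3/8*(-66)) = 1/8046 + 3/(2 - 3/8 + 4356 - 330 + 99/4) = 1/8046 + 3/(32419/8) = 1/8046 + 3*(8/32419) = 1/8046 + 24/32419 = 225523/260843274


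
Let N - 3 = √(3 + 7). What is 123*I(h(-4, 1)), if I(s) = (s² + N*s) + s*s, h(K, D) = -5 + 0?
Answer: 4305 - 615*√10 ≈ 2360.2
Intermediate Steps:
N = 3 + √10 (N = 3 + √(3 + 7) = 3 + √10 ≈ 6.1623)
h(K, D) = -5
I(s) = 2*s² + s*(3 + √10) (I(s) = (s² + (3 + √10)*s) + s*s = (s² + s*(3 + √10)) + s² = 2*s² + s*(3 + √10))
123*I(h(-4, 1)) = 123*(-5*(3 + √10 + 2*(-5))) = 123*(-5*(3 + √10 - 10)) = 123*(-5*(-7 + √10)) = 123*(35 - 5*√10) = 4305 - 615*√10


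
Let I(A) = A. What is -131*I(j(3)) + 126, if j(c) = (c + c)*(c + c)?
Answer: -4590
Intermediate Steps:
j(c) = 4*c² (j(c) = (2*c)*(2*c) = 4*c²)
-131*I(j(3)) + 126 = -524*3² + 126 = -524*9 + 126 = -131*36 + 126 = -4716 + 126 = -4590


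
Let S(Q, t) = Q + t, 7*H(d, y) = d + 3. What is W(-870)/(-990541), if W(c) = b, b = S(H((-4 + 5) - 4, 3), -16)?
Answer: 16/990541 ≈ 1.6153e-5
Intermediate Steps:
H(d, y) = 3/7 + d/7 (H(d, y) = (d + 3)/7 = (3 + d)/7 = 3/7 + d/7)
b = -16 (b = (3/7 + ((-4 + 5) - 4)/7) - 16 = (3/7 + (1 - 4)/7) - 16 = (3/7 + (⅐)*(-3)) - 16 = (3/7 - 3/7) - 16 = 0 - 16 = -16)
W(c) = -16
W(-870)/(-990541) = -16/(-990541) = -16*(-1/990541) = 16/990541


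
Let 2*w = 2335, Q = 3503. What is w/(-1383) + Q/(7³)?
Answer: 8888393/948738 ≈ 9.3687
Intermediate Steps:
w = 2335/2 (w = (½)*2335 = 2335/2 ≈ 1167.5)
w/(-1383) + Q/(7³) = (2335/2)/(-1383) + 3503/(7³) = (2335/2)*(-1/1383) + 3503/343 = -2335/2766 + 3503*(1/343) = -2335/2766 + 3503/343 = 8888393/948738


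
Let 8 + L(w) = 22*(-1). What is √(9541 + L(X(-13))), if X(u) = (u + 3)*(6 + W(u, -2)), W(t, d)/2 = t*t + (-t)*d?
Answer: √9511 ≈ 97.524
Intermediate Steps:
W(t, d) = 2*t² - 2*d*t (W(t, d) = 2*(t*t + (-t)*d) = 2*(t² - d*t) = 2*t² - 2*d*t)
X(u) = (3 + u)*(6 + 2*u*(2 + u)) (X(u) = (u + 3)*(6 + 2*u*(u - 1*(-2))) = (3 + u)*(6 + 2*u*(u + 2)) = (3 + u)*(6 + 2*u*(2 + u)))
L(w) = -30 (L(w) = -8 + 22*(-1) = -8 - 22 = -30)
√(9541 + L(X(-13))) = √(9541 - 30) = √9511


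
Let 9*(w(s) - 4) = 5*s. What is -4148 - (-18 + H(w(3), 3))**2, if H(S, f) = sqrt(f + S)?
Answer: -13442/3 + 12*sqrt(78) ≈ -4374.7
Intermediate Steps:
w(s) = 4 + 5*s/9 (w(s) = 4 + (5*s)/9 = 4 + 5*s/9)
H(S, f) = sqrt(S + f)
-4148 - (-18 + H(w(3), 3))**2 = -4148 - (-18 + sqrt((4 + (5/9)*3) + 3))**2 = -4148 - (-18 + sqrt((4 + 5/3) + 3))**2 = -4148 - (-18 + sqrt(17/3 + 3))**2 = -4148 - (-18 + sqrt(26/3))**2 = -4148 - (-18 + sqrt(78)/3)**2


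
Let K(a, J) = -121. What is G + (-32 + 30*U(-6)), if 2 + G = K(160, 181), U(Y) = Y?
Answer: -335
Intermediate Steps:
G = -123 (G = -2 - 121 = -123)
G + (-32 + 30*U(-6)) = -123 + (-32 + 30*(-6)) = -123 + (-32 - 180) = -123 - 212 = -335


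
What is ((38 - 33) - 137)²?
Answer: 17424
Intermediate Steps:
((38 - 33) - 137)² = (5 - 137)² = (-132)² = 17424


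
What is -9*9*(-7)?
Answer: 567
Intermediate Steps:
-9*9*(-7) = -81*(-7) = 567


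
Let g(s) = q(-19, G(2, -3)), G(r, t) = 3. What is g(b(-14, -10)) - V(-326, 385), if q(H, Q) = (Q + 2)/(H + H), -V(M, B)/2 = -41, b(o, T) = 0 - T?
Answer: -3121/38 ≈ -82.132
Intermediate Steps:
b(o, T) = -T
V(M, B) = 82 (V(M, B) = -2*(-41) = 82)
q(H, Q) = (2 + Q)/(2*H) (q(H, Q) = (2 + Q)/((2*H)) = (2 + Q)*(1/(2*H)) = (2 + Q)/(2*H))
g(s) = -5/38 (g(s) = (½)*(2 + 3)/(-19) = (½)*(-1/19)*5 = -5/38)
g(b(-14, -10)) - V(-326, 385) = -5/38 - 1*82 = -5/38 - 82 = -3121/38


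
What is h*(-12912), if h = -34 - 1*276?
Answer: 4002720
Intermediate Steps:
h = -310 (h = -34 - 276 = -310)
h*(-12912) = -310*(-12912) = 4002720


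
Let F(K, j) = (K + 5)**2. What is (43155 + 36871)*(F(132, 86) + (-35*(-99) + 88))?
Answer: 1786340372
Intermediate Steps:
F(K, j) = (5 + K)**2
(43155 + 36871)*(F(132, 86) + (-35*(-99) + 88)) = (43155 + 36871)*((5 + 132)**2 + (-35*(-99) + 88)) = 80026*(137**2 + (3465 + 88)) = 80026*(18769 + 3553) = 80026*22322 = 1786340372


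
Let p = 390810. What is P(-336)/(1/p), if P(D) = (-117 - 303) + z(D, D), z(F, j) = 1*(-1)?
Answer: -164531010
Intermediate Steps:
z(F, j) = -1
P(D) = -421 (P(D) = (-117 - 303) - 1 = -420 - 1 = -421)
P(-336)/(1/p) = -421/(1/390810) = -421/1/390810 = -421*390810 = -164531010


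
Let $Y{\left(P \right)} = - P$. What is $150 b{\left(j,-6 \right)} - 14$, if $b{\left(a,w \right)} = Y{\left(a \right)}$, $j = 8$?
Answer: $-1214$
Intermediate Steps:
$b{\left(a,w \right)} = - a$
$150 b{\left(j,-6 \right)} - 14 = 150 \left(\left(-1\right) 8\right) - 14 = 150 \left(-8\right) - 14 = -1200 - 14 = -1214$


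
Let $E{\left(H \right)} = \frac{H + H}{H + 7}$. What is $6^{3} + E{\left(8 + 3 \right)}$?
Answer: $\frac{1955}{9} \approx 217.22$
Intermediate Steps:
$E{\left(H \right)} = \frac{2 H}{7 + H}$
$6^{3} + E{\left(8 + 3 \right)} = 6^{3} + \frac{2 \left(8 + 3\right)}{7 + \left(8 + 3\right)} = 216 + 2 \cdot 11 \frac{1}{7 + 11} = 216 + 2 \cdot 11 \cdot \frac{1}{18} = 216 + \frac{11}{9} = \frac{1955}{9}$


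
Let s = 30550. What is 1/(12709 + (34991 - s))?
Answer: 1/17150 ≈ 5.8309e-5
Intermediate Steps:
1/(12709 + (34991 - s)) = 1/(12709 + (34991 - 1*30550)) = 1/(12709 + (34991 - 30550)) = 1/(12709 + 4441) = 1/17150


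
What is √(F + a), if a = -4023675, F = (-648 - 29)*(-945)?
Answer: 3*I*√375990 ≈ 1839.5*I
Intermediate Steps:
F = 639765 (F = -677*(-945) = 639765)
√(F + a) = √(639765 - 4023675) = √(-3383910) = 3*I*√375990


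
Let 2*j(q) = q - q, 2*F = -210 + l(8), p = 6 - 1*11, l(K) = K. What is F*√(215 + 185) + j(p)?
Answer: -2020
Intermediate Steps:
p = -5 (p = 6 - 11 = -5)
F = -101 (F = (-210 + 8)/2 = (½)*(-202) = -101)
j(q) = 0 (j(q) = (q - q)/2 = (½)*0 = 0)
F*√(215 + 185) + j(p) = -101*√(215 + 185) + 0 = -101*√400 + 0 = -101*20 + 0 = -2020 + 0 = -2020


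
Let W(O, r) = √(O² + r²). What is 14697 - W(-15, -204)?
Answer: 14697 - 3*√4649 ≈ 14492.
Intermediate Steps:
14697 - W(-15, -204) = 14697 - √((-15)² + (-204)²) = 14697 - √(225 + 41616) = 14697 - √41841 = 14697 - 3*√4649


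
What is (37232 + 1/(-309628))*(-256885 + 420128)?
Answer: 1881876681220885/309628 ≈ 6.0779e+9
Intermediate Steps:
(37232 + 1/(-309628))*(-256885 + 420128) = (37232 - 1/309628)*163243 = (11528069695/309628)*163243 = 1881876681220885/309628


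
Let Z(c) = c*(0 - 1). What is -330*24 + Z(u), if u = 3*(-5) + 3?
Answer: -7908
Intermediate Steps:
u = -12 (u = -15 + 3 = -12)
Z(c) = -c (Z(c) = c*(-1) = -c)
-330*24 + Z(u) = -330*24 - 1*(-12) = -7920 + 12 = -7908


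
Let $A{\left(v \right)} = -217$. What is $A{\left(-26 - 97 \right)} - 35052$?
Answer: $-35269$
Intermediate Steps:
$A{\left(-26 - 97 \right)} - 35052 = -217 - 35052 = -35269$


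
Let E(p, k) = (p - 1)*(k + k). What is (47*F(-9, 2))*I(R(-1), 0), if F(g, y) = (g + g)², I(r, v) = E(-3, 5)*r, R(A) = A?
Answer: 609120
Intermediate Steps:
E(p, k) = 2*k*(-1 + p) (E(p, k) = (-1 + p)*(2*k) = 2*k*(-1 + p))
I(r, v) = -40*r (I(r, v) = (2*5*(-1 - 3))*r = (2*5*(-4))*r = -40*r)
F(g, y) = 4*g² (F(g, y) = (2*g)² = 4*g²)
(47*F(-9, 2))*I(R(-1), 0) = (47*(4*(-9)²))*(-40*(-1)) = (47*(4*81))*40 = (47*324)*40 = 15228*40 = 609120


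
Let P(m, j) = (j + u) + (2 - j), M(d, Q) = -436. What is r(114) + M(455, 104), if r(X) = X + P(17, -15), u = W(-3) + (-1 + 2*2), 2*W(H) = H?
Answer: -637/2 ≈ -318.50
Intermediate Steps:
W(H) = H/2
u = 3/2 (u = (1/2)*(-3) + (-1 + 2*2) = -3/2 + (-1 + 4) = -3/2 + 3 = 3/2 ≈ 1.5000)
P(m, j) = 7/2 (P(m, j) = (j + 3/2) + (2 - j) = (3/2 + j) + (2 - j) = 7/2)
r(X) = 7/2 + X (r(X) = X + 7/2 = 7/2 + X)
r(114) + M(455, 104) = (7/2 + 114) - 436 = 235/2 - 436 = -637/2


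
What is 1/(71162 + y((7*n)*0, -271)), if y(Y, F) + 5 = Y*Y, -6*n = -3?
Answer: 1/71157 ≈ 1.4053e-5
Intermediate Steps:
n = ½ (n = -⅙*(-3) = ½ ≈ 0.50000)
y(Y, F) = -5 + Y² (y(Y, F) = -5 + Y*Y = -5 + Y²)
1/(71162 + y((7*n)*0, -271)) = 1/(71162 + (-5 + ((7*(½))*0)²)) = 1/(71162 + (-5 + ((7/2)*0)²)) = 1/(71162 + (-5 + 0²)) = 1/(71162 + (-5 + 0)) = 1/(71162 - 5) = 1/71157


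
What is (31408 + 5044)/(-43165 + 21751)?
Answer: -18226/10707 ≈ -1.7023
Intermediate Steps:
(31408 + 5044)/(-43165 + 21751) = 36452/(-21414) = 36452*(-1/21414) = -18226/10707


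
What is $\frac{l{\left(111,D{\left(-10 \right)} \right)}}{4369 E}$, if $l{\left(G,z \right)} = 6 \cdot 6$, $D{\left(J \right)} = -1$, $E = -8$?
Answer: $- \frac{9}{8738} \approx -0.00103$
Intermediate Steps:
$l{\left(G,z \right)} = 36$
$\frac{l{\left(111,D{\left(-10 \right)} \right)}}{4369 E} = \frac{36}{4369 \left(-8\right)} = \frac{36}{-34952} = 36 \left(- \frac{1}{34952}\right) = - \frac{9}{8738}$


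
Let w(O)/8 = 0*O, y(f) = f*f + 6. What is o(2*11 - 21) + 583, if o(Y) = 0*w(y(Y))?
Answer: 583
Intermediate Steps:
y(f) = 6 + f² (y(f) = f² + 6 = 6 + f²)
w(O) = 0 (w(O) = 8*(0*O) = 8*0 = 0)
o(Y) = 0 (o(Y) = 0*0 = 0)
o(2*11 - 21) + 583 = 0 + 583 = 583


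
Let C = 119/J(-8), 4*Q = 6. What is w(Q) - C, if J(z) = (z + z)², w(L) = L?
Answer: 265/256 ≈ 1.0352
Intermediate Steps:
Q = 3/2 (Q = (¼)*6 = 3/2 ≈ 1.5000)
J(z) = 4*z² (J(z) = (2*z)² = 4*z²)
C = 119/256 (C = 119/((4*(-8)²)) = 119/((4*64)) = 119/256 ≈ 0.46484)
w(Q) - C = 3/2 - 1*119/256 = 3/2 - 119/256 = 265/256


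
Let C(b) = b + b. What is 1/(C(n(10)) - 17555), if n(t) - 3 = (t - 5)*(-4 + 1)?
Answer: -1/17579 ≈ -5.6886e-5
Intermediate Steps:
n(t) = 18 - 3*t (n(t) = 3 + (t - 5)*(-4 + 1) = 3 + (-5 + t)*(-3) = 3 + (15 - 3*t) = 18 - 3*t)
C(b) = 2*b
1/(C(n(10)) - 17555) = 1/(2*(18 - 3*10) - 17555) = 1/(2*(18 - 30) - 17555) = 1/(2*(-12) - 17555) = 1/(-24 - 17555) = 1/(-17579) = -1/17579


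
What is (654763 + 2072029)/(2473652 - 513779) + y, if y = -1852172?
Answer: -3630019167364/1959873 ≈ -1.8522e+6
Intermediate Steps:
(654763 + 2072029)/(2473652 - 513779) + y = (654763 + 2072029)/(2473652 - 513779) - 1852172 = 2726792/1959873 - 1852172 = -3630019167364/1959873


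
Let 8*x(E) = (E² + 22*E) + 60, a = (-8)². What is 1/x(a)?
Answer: 2/1391 ≈ 0.0014378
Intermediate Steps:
a = 64
x(E) = 15/2 + E²/8 + 11*E/4 (x(E) = ((E² + 22*E) + 60)/8 = (60 + E² + 22*E)/8 = 15/2 + E²/8 + 11*E/4)
1/x(a) = 1/(15/2 + (⅛)*64² + (11/4)*64) = 1/(15/2 + (⅛)*4096 + 176) = 1/(15/2 + 512 + 176) = 1/(1391/2) = 2/1391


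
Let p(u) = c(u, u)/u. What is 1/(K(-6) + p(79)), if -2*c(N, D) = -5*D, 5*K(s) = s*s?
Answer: 10/97 ≈ 0.10309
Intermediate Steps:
K(s) = s²/5 (K(s) = (s*s)/5 = s²/5)
c(N, D) = 5*D/2 (c(N, D) = -(-5)*D/2 = 5*D/2)
p(u) = 5/2 (p(u) = (5*u/2)/u = 5/2)
1/(K(-6) + p(79)) = 1/((⅕)*(-6)² + 5/2) = 1/((⅕)*36 + 5/2) = 1/(36/5 + 5/2) = 1/(97/10) = 10/97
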